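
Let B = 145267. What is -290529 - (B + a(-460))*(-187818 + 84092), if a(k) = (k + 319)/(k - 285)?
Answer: 11225431988551/745 ≈ 1.5068e+10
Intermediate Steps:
a(k) = (319 + k)/(-285 + k)
-290529 - (B + a(-460))*(-187818 + 84092) = -290529 - (145267 + (319 - 460)/(-285 - 460))*(-187818 + 84092) = -290529 - (145267 - 141/(-745))*(-103726) = -290529 - (145267 - 1/745*(-141))*(-103726) = -290529 - (145267 + 141/745)*(-103726) = -290529 - 108224056*(-103726)/745 = -290529 - 1*(-11225648432656/745) = -290529 + 11225648432656/745 = 11225431988551/745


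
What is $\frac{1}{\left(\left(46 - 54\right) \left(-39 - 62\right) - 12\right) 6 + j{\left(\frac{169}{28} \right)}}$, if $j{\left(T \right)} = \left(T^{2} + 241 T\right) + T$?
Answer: $\frac{784}{4918089} \approx 0.00015941$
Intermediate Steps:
$j{\left(T \right)} = T^{2} + 242 T$
$\frac{1}{\left(\left(46 - 54\right) \left(-39 - 62\right) - 12\right) 6 + j{\left(\frac{169}{28} \right)}} = \frac{1}{\left(\left(46 - 54\right) \left(-39 - 62\right) - 12\right) 6 + \frac{169}{28} \left(242 + \frac{169}{28}\right)} = \frac{1}{\left(\left(-8\right) \left(-101\right) - 12\right) 6 + 169 \cdot \frac{1}{28} \left(242 + 169 \cdot \frac{1}{28}\right)} = \frac{1}{\left(808 - 12\right) 6 + \frac{169 \left(242 + \frac{169}{28}\right)}{28}} = \frac{1}{796 \cdot 6 + \frac{169}{28} \cdot \frac{6945}{28}} = \frac{1}{4776 + \frac{1173705}{784}} = \frac{1}{\frac{4918089}{784}} = \frac{784}{4918089}$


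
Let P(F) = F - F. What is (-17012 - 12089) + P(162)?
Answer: -29101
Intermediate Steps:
P(F) = 0
(-17012 - 12089) + P(162) = (-17012 - 12089) + 0 = -29101 + 0 = -29101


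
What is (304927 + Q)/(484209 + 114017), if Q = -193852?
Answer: 111075/598226 ≈ 0.18567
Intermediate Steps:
(304927 + Q)/(484209 + 114017) = (304927 - 193852)/(484209 + 114017) = 111075/598226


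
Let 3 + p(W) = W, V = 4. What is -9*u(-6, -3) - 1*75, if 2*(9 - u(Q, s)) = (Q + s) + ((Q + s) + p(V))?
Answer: -465/2 ≈ -232.50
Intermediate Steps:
p(W) = -3 + W
u(Q, s) = 17/2 - Q - s (u(Q, s) = 9 - ((Q + s) + ((Q + s) + (-3 + 4)))/2 = 9 - ((Q + s) + ((Q + s) + 1))/2 = 9 - ((Q + s) + (1 + Q + s))/2 = 9 - (1 + 2*Q + 2*s)/2 = 9 + (-½ - Q - s) = 17/2 - Q - s)
-9*u(-6, -3) - 1*75 = -9*(17/2 - 1*(-6) - 1*(-3)) - 1*75 = -9*(17/2 + 6 + 3) - 75 = -9*35/2 - 75 = -315/2 - 75 = -465/2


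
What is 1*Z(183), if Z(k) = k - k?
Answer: 0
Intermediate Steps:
Z(k) = 0
1*Z(183) = 1*0 = 0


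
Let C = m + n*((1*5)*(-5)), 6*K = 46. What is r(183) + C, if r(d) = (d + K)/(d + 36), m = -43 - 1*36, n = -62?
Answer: 967019/657 ≈ 1471.9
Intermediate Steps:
K = 23/3 (K = (⅙)*46 = 23/3 ≈ 7.6667)
m = -79 (m = -43 - 36 = -79)
r(d) = (23/3 + d)/(36 + d) (r(d) = (d + 23/3)/(d + 36) = (23/3 + d)/(36 + d))
C = 1471 (C = -79 - 62*1*5*(-5) = -79 - 310*(-5) = -79 - 62*(-25) = -79 + 1550 = 1471)
r(183) + C = (23/3 + 183)/(36 + 183) + 1471 = (572/3)/219 + 1471 = (1/219)*(572/3) + 1471 = 572/657 + 1471 = 967019/657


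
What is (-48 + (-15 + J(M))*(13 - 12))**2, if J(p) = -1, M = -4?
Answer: 4096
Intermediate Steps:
(-48 + (-15 + J(M))*(13 - 12))**2 = (-48 + (-15 - 1)*(13 - 12))**2 = (-48 - 16*1)**2 = (-48 - 16)**2 = (-64)**2 = 4096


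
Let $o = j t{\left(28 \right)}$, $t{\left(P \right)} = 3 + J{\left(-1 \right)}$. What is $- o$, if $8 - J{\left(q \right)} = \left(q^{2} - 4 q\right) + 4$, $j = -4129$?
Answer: $8258$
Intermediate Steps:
$J{\left(q \right)} = 4 - q^{2} + 4 q$ ($J{\left(q \right)} = 8 - \left(\left(q^{2} - 4 q\right) + 4\right) = 8 - \left(4 + q^{2} - 4 q\right) = 4 - q^{2} + 4 q$)
$t{\left(P \right)} = 2$ ($t{\left(P \right)} = 3 + \left(4 - \left(-1\right)^{2} + 4 \left(-1\right)\right) = 3 - 1 = 2$)
$o = -8258$ ($o = \left(-4129\right) 2 = -8258$)
$- o = \left(-1\right) \left(-8258\right) = 8258$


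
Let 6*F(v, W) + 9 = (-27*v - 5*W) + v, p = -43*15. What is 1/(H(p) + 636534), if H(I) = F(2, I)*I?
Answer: 1/296404 ≈ 3.3738e-6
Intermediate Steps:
p = -645
F(v, W) = -3/2 - 13*v/3 - 5*W/6 (F(v, W) = -3/2 + ((-27*v - 5*W) + v)/6 = -3/2 + (-26*v - 5*W)/6 = -3/2 + (-13*v/3 - 5*W/6) = -3/2 - 13*v/3 - 5*W/6)
H(I) = I*(-61/6 - 5*I/6) (H(I) = (-3/2 - 13/3*2 - 5*I/6)*I = (-3/2 - 26/3 - 5*I/6)*I = (-61/6 - 5*I/6)*I = I*(-61/6 - 5*I/6))
1/(H(p) + 636534) = 1/(-⅙*(-645)*(61 + 5*(-645)) + 636534) = 1/(-⅙*(-645)*(61 - 3225) + 636534) = 1/(-⅙*(-645)*(-3164) + 636534) = 1/(-340130 + 636534) = 1/296404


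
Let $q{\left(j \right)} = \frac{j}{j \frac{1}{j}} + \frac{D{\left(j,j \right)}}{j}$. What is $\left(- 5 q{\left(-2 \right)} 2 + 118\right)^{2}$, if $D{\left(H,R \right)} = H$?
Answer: $16384$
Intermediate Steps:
$q{\left(j \right)} = 1 + j$ ($q{\left(j \right)} = \frac{j}{j \frac{1}{j}} + \frac{j}{j} = \frac{j}{1} + 1 = j 1 + 1 = j + 1 = 1 + j$)
$\left(- 5 q{\left(-2 \right)} 2 + 118\right)^{2} = \left(- 5 \left(1 - 2\right) 2 + 118\right)^{2} = \left(\left(-5\right) \left(-1\right) 2 + 118\right)^{2} = \left(5 \cdot 2 + 118\right)^{2} = \left(10 + 118\right)^{2} = 128^{2} = 16384$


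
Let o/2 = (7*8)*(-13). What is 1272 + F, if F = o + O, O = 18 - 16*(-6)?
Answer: -70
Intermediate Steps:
o = -1456 (o = 2*((7*8)*(-13)) = 2*(56*(-13)) = 2*(-728) = -1456)
O = 114 (O = 18 + 96 = 114)
F = -1342 (F = -1456 + 114 = -1342)
1272 + F = 1272 - 1342 = -70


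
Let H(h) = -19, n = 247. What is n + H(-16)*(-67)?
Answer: 1520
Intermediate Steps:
n + H(-16)*(-67) = 247 - 19*(-67) = 247 + 1273 = 1520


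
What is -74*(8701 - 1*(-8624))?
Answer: -1282050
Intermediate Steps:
-74*(8701 - 1*(-8624)) = -74*(8701 + 8624) = -74*17325 = -1282050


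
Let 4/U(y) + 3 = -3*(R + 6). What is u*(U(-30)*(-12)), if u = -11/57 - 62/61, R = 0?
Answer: -67280/24339 ≈ -2.7643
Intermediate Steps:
U(y) = -4/21 (U(y) = 4/(-3 - 3*(0 + 6)) = 4/(-3 - 3*6) = 4/(-3 - 18) = 4/(-21) = 4*(-1/21) = -4/21)
u = -4205/3477 (u = -11*1/57 - 62*1/61 = -11/57 - 62/61 = -4205/3477 ≈ -1.2094)
u*(U(-30)*(-12)) = -(-16820)*(-12)/73017 = -4205/3477*16/7 = -67280/24339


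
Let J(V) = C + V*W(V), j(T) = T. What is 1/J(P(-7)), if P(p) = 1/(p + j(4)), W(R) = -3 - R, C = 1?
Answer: 9/17 ≈ 0.52941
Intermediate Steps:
P(p) = 1/(4 + p) (P(p) = 1/(p + 4) = 1/(4 + p))
J(V) = 1 + V*(-3 - V)
1/J(P(-7)) = 1/(1 - (3 + 1/(4 - 7))/(4 - 7)) = 1/(1 - 1*(3 + 1/(-3))/(-3)) = 1/(1 - 1*(-⅓)*(3 - ⅓)) = 1/(1 - 1*(-⅓)*8/3) = 1/(1 + 8/9) = 1/(17/9) = 9/17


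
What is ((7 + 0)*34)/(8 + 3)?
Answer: 238/11 ≈ 21.636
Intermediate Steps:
((7 + 0)*34)/(8 + 3) = (7*34)/11 = 238*(1/11) = 238/11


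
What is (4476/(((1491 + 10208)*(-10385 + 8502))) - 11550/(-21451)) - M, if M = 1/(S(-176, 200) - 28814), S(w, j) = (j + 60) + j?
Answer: 7212069785958463/13398646800064918 ≈ 0.53827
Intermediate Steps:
S(w, j) = 60 + 2*j (S(w, j) = (60 + j) + j = 60 + 2*j)
M = -1/28354 (M = 1/((60 + 2*200) - 28814) = 1/((60 + 400) - 28814) = 1/(460 - 28814) = 1/(-28354) = -1/28354 ≈ -3.5268e-5)
(4476/(((1491 + 10208)*(-10385 + 8502))) - 11550/(-21451)) - M = (4476/(((1491 + 10208)*(-10385 + 8502))) - 11550/(-21451)) - 1*(-1/28354) = (4476/((11699*(-1883))) - 11550*(-1/21451)) + 1/28354 = (4476/(-22029217) + 11550/21451) + 1/28354 = (4476*(-1/22029217) + 11550/21451) + 1/28354 = (-4476/22029217 + 11550/21451) + 1/28354 = 254341441674/472548733867 + 1/28354 = 7212069785958463/13398646800064918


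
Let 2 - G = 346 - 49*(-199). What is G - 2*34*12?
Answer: -10911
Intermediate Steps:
G = -10095 (G = 2 - (346 - 49*(-199)) = 2 - (346 + 9751) = 2 - 1*10097 = 2 - 10097 = -10095)
G - 2*34*12 = -10095 - 2*34*12 = -10095 - 68*12 = -10095 - 1*816 = -10095 - 816 = -10911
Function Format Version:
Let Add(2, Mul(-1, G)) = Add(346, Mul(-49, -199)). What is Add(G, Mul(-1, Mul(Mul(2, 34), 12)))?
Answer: -10911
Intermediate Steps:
G = -10095 (G = Add(2, Mul(-1, Add(346, Mul(-49, -199)))) = Add(2, Mul(-1, Add(346, 9751))) = Add(2, Mul(-1, 10097)) = Add(2, -10097) = -10095)
Add(G, Mul(-1, Mul(Mul(2, 34), 12))) = Add(-10095, Mul(-1, Mul(Mul(2, 34), 12))) = Add(-10095, Mul(-1, Mul(68, 12))) = Add(-10095, Mul(-1, 816)) = Add(-10095, -816) = -10911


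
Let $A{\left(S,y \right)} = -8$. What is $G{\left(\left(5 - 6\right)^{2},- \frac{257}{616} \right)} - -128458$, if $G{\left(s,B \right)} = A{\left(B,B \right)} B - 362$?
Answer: $\frac{9863649}{77} \approx 1.281 \cdot 10^{5}$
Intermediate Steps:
$G{\left(s,B \right)} = -362 - 8 B$ ($G{\left(s,B \right)} = - 8 B - 362 = -362 - 8 B$)
$G{\left(\left(5 - 6\right)^{2},- \frac{257}{616} \right)} - -128458 = \left(-362 - 8 \left(- \frac{257}{616}\right)\right) - -128458 = \left(-362 - 8 \left(\left(-257\right) \frac{1}{616}\right)\right) + 128458 = \left(-362 - - \frac{257}{77}\right) + 128458 = \left(-362 + \frac{257}{77}\right) + 128458 = - \frac{27617}{77} + 128458 = \frac{9863649}{77}$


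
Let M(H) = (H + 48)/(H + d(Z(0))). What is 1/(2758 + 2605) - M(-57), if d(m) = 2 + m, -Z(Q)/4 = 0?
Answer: -48212/294965 ≈ -0.16345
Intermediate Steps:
Z(Q) = 0 (Z(Q) = -4*0 = 0)
M(H) = (48 + H)/(2 + H) (M(H) = (H + 48)/(H + (2 + 0)) = (48 + H)/(H + 2) = (48 + H)/(2 + H))
1/(2758 + 2605) - M(-57) = 1/(2758 + 2605) - (48 - 57)/(2 - 57) = 1/5363 - (-9)/(-55) = 1/5363 - (-1)*(-9)/55 = 1/5363 - 1*9/55 = 1/5363 - 9/55 = -48212/294965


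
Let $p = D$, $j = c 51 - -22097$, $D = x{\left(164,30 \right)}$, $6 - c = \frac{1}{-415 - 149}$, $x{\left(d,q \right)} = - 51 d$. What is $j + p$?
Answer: $\frac{2639349}{188} \approx 14039.0$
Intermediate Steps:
$c = \frac{3385}{564}$ ($c = 6 - \frac{1}{-415 - 149} = 6 - \frac{1}{-564} = 6 - - \frac{1}{564} = 6 + \frac{1}{564} = \frac{3385}{564} \approx 6.0018$)
$D = -8364$ ($D = \left(-51\right) 164 = -8364$)
$j = \frac{4211781}{188}$ ($j = \frac{3385}{564} \cdot 51 - -22097 = \frac{57545}{188} + 22097 = \frac{4211781}{188} \approx 22403.0$)
$p = -8364$
$j + p = \frac{4211781}{188} - 8364 = \frac{2639349}{188}$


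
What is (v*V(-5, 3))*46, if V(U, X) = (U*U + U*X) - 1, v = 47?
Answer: 19458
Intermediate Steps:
V(U, X) = -1 + U² + U*X (V(U, X) = (U² + U*X) - 1 = -1 + U² + U*X)
(v*V(-5, 3))*46 = (47*(-1 + (-5)² - 5*3))*46 = (47*(-1 + 25 - 15))*46 = (47*9)*46 = 423*46 = 19458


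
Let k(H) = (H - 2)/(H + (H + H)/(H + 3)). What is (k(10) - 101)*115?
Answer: -173029/15 ≈ -11535.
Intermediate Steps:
k(H) = (-2 + H)/(H + 2*H/(3 + H)) (k(H) = (-2 + H)/(H + (2*H)/(3 + H)) = (-2 + H)/(H + 2*H/(3 + H)))
(k(10) - 101)*115 = ((-6 + 10 + 10²)/(10*(5 + 10)) - 101)*115 = ((⅒)*(-6 + 10 + 100)/15 - 101)*115 = ((⅒)*(1/15)*104 - 101)*115 = (52/75 - 101)*115 = -7523/75*115 = -173029/15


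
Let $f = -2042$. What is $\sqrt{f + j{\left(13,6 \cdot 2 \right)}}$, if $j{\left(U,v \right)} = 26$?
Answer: $12 i \sqrt{14} \approx 44.9 i$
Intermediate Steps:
$\sqrt{f + j{\left(13,6 \cdot 2 \right)}} = \sqrt{-2042 + 26} = \sqrt{-2016} = 12 i \sqrt{14}$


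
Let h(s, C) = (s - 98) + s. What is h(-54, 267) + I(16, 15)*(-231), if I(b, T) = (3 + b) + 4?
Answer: -5519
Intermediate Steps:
I(b, T) = 7 + b
h(s, C) = -98 + 2*s (h(s, C) = (-98 + s) + s = -98 + 2*s)
h(-54, 267) + I(16, 15)*(-231) = (-98 + 2*(-54)) + (7 + 16)*(-231) = (-98 - 108) + 23*(-231) = -206 - 5313 = -5519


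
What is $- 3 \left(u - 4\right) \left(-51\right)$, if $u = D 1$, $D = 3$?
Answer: $-153$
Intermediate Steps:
$u = 3$ ($u = 3 \cdot 1 = 3$)
$- 3 \left(u - 4\right) \left(-51\right) = - 3 \left(3 - 4\right) \left(-51\right) = \left(-3\right) \left(-1\right) \left(-51\right) = 3 \left(-51\right) = -153$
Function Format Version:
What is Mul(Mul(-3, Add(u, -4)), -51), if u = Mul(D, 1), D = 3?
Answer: -153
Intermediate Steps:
u = 3 (u = Mul(3, 1) = 3)
Mul(Mul(-3, Add(u, -4)), -51) = Mul(Mul(-3, Add(3, -4)), -51) = Mul(Mul(-3, -1), -51) = Mul(3, -51) = -153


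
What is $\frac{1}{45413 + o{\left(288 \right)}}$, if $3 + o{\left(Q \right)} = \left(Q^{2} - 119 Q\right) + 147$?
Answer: $\frac{1}{94229} \approx 1.0612 \cdot 10^{-5}$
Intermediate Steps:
$o{\left(Q \right)} = 144 + Q^{2} - 119 Q$ ($o{\left(Q \right)} = -3 + \left(\left(Q^{2} - 119 Q\right) + 147\right) = -3 + \left(147 + Q^{2} - 119 Q\right) = 144 + Q^{2} - 119 Q$)
$\frac{1}{45413 + o{\left(288 \right)}} = \frac{1}{45413 + \left(144 + 288^{2} - 34272\right)} = \frac{1}{45413 + \left(144 + 82944 - 34272\right)} = \frac{1}{45413 + 48816} = \frac{1}{94229}$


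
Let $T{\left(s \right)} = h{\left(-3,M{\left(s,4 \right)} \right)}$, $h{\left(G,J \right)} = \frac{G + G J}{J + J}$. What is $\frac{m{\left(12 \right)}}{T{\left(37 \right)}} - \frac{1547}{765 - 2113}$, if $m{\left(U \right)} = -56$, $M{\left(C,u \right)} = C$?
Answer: $\frac{2881235}{76836} \approx 37.498$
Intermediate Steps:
$h{\left(G,J \right)} = \frac{G + G J}{2 J}$
$T{\left(s \right)} = - \frac{3 \left(1 + s\right)}{2 s}$ ($T{\left(s \right)} = \frac{1}{2} \left(-3\right) \frac{1}{s} \left(1 + s\right) = - \frac{3 \left(1 + s\right)}{2 s}$)
$\frac{m{\left(12 \right)}}{T{\left(37 \right)}} - \frac{1547}{765 - 2113} = - \frac{56}{\frac{3}{2} \cdot \frac{1}{37} \left(-1 - 37\right)} - \frac{1547}{765 - 2113} = - \frac{56}{\frac{3}{2} \cdot \frac{1}{37} \left(-38\right)} - \frac{1547}{-1348} = - \frac{56}{- \frac{57}{37}} - - \frac{1547}{1348} = \left(-56\right) \left(- \frac{37}{57}\right) + \frac{1547}{1348} = \frac{2072}{57} + \frac{1547}{1348} = \frac{2881235}{76836}$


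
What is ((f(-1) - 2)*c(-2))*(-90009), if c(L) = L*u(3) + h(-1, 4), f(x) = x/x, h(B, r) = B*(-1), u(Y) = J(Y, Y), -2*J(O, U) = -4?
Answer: -270027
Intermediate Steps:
J(O, U) = 2 (J(O, U) = -1/2*(-4) = 2)
u(Y) = 2
h(B, r) = -B
f(x) = 1
c(L) = 1 + 2*L (c(L) = L*2 - 1*(-1) = 2*L + 1 = 1 + 2*L)
((f(-1) - 2)*c(-2))*(-90009) = ((1 - 2)*(1 + 2*(-2)))*(-90009) = -(1 - 4)*(-90009) = -1*(-3)*(-90009) = 3*(-90009) = -270027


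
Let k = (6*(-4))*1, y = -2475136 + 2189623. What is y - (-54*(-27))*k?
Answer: -250521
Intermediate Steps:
y = -285513
k = -24 (k = -24*1 = -24)
y - (-54*(-27))*k = -285513 - (-54*(-27))*(-24) = -285513 - 1458*(-24) = -285513 - 1*(-34992) = -285513 + 34992 = -250521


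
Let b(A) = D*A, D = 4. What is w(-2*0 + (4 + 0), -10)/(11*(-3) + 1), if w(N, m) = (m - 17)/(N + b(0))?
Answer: 27/128 ≈ 0.21094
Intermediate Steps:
b(A) = 4*A
w(N, m) = (-17 + m)/N (w(N, m) = (m - 17)/(N + 4*0) = (-17 + m)/(N + 0) = (-17 + m)/N)
w(-2*0 + (4 + 0), -10)/(11*(-3) + 1) = ((-17 - 10)/(-2*0 + (4 + 0)))/(11*(-3) + 1) = (-27/(0 + 4))/(-33 + 1) = (-27/4)/(-32) = ((1/4)*(-27))*(-1/32) = -27/4*(-1/32) = 27/128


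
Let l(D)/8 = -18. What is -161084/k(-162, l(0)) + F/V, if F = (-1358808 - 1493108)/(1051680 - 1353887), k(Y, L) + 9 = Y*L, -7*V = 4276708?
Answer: -52048414410565783/7534666768487841 ≈ -6.9079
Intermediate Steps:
V = -4276708/7 (V = -⅐*4276708 = -4276708/7 ≈ -6.1096e+5)
l(D) = -144 (l(D) = 8*(-18) = -144)
k(Y, L) = -9 + L*Y (k(Y, L) = -9 + Y*L = -9 + L*Y)
F = 2851916/302207 (F = -2851916/(-302207) = -2851916*(-1/302207) = 2851916/302207 ≈ 9.4370)
-161084/k(-162, l(0)) + F/V = -161084/(-9 - 144*(-162)) + 2851916/(302207*(-4276708/7)) = -161084/(-9 + 23328) + (2851916/302207)*(-7/4276708) = -161084/23319 - 4990853/323112773639 = -52048414410565783/7534666768487841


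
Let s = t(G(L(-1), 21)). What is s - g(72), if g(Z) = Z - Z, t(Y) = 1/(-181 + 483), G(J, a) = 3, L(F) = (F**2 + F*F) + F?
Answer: 1/302 ≈ 0.0033113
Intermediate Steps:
L(F) = F + 2*F**2 (L(F) = (F**2 + F**2) + F = 2*F**2 + F = F + 2*F**2)
t(Y) = 1/302
s = 1/302 ≈ 0.0033113
g(Z) = 0
s - g(72) = 1/302 - 1*0 = 1/302 + 0 = 1/302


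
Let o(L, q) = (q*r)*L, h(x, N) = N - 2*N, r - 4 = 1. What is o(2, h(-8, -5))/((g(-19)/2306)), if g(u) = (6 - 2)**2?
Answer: 28825/4 ≈ 7206.3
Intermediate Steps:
r = 5 (r = 4 + 1 = 5)
g(u) = 16 (g(u) = 4**2 = 16)
h(x, N) = -N
o(L, q) = 5*L*q (o(L, q) = (q*5)*L = (5*q)*L = 5*L*q)
o(2, h(-8, -5))/((g(-19)/2306)) = (5*2*(-1*(-5)))/((16/2306)) = (5*2*5)/((16*(1/2306))) = 50/(8/1153) = 50*(1153/8) = 28825/4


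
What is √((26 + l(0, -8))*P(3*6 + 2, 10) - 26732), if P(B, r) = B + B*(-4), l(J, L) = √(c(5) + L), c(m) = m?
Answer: 2*√(-7073 - 15*I*√3) ≈ 0.30892 - 168.2*I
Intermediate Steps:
l(J, L) = √(5 + L)
P(B, r) = -3*B (P(B, r) = B - 4*B = -3*B)
√((26 + l(0, -8))*P(3*6 + 2, 10) - 26732) = √((26 + √(5 - 8))*(-3*(3*6 + 2)) - 26732) = √((26 + √(-3))*(-3*(18 + 2)) - 26732) = √((26 + I*√3)*(-3*20) - 26732) = √((26 + I*√3)*(-60) - 26732) = √((-1560 - 60*I*√3) - 26732) = √(-28292 - 60*I*√3)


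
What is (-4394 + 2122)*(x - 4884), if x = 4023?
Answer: 1956192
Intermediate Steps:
(-4394 + 2122)*(x - 4884) = (-4394 + 2122)*(4023 - 4884) = -2272*(-861) = 1956192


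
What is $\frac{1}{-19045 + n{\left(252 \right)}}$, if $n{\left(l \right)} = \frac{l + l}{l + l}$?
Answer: $- \frac{1}{19044} \approx -5.251 \cdot 10^{-5}$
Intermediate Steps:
$n{\left(l \right)} = 1$ ($n{\left(l \right)} = \frac{2 l}{2 l} = 2 l \frac{1}{2 l} = 1$)
$\frac{1}{-19045 + n{\left(252 \right)}} = \frac{1}{-19045 + 1} = \frac{1}{-19044} = - \frac{1}{19044}$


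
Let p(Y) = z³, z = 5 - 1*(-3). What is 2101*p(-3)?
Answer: 1075712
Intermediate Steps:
z = 8 (z = 5 + 3 = 8)
p(Y) = 512 (p(Y) = 8³ = 512)
2101*p(-3) = 2101*512 = 1075712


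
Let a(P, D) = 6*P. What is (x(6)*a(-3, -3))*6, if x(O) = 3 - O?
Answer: 324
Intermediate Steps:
(x(6)*a(-3, -3))*6 = ((3 - 1*6)*(6*(-3)))*6 = ((3 - 6)*(-18))*6 = -3*(-18)*6 = 54*6 = 324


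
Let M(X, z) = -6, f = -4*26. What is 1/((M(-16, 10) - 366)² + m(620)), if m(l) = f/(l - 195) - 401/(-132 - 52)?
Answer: 78200/10821780089 ≈ 7.2262e-6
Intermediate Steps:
f = -104
m(l) = 401/184 - 104/(-195 + l) (m(l) = -104/(l - 195) - 401/(-132 - 52) = -104/(-195 + l) - 401/(-184) = -104/(-195 + l) - 401*(-1/184) = -104/(-195 + l) + 401/184 = 401/184 - 104/(-195 + l))
1/((M(-16, 10) - 366)² + m(620)) = 1/((-6 - 366)² + (-97331 + 401*620)/(184*(-195 + 620))) = 1/((-372)² + (1/184)*(-97331 + 248620)/425) = 1/(138384 + (1/184)*(1/425)*151289) = 1/(138384 + 151289/78200) = 1/(10821780089/78200) = 78200/10821780089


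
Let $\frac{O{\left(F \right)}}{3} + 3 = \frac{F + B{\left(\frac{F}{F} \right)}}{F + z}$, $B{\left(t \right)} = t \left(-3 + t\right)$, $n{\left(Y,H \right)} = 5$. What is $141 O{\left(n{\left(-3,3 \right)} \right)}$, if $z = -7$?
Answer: $- \frac{3807}{2} \approx -1903.5$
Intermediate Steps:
$O{\left(F \right)} = -9 + \frac{3 \left(-2 + F\right)}{-7 + F}$ ($O{\left(F \right)} = -9 + 3 \frac{F + \frac{F}{F} \left(-3 + \frac{F}{F}\right)}{F - 7} = -9 + 3 \frac{F + 1 \left(-3 + 1\right)}{-7 + F} = -9 + 3 \frac{F + 1 \left(-2\right)}{-7 + F} = -9 + 3 \frac{F - 2}{-7 + F} = -9 + 3 \frac{-2 + F}{-7 + F} = -9 + \frac{3 \left(-2 + F\right)}{-7 + F}$)
$141 O{\left(n{\left(-3,3 \right)} \right)} = 141 \frac{3 \left(19 - 10\right)}{-7 + 5} = 141 \frac{3 \left(19 - 10\right)}{-2} = 141 \cdot 3 \left(- \frac{1}{2}\right) 9 = 141 \left(- \frac{27}{2}\right) = - \frac{3807}{2}$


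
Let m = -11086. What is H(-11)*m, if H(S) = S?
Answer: 121946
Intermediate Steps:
H(-11)*m = -11*(-11086) = 121946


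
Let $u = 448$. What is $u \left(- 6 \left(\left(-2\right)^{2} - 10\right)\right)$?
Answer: $16128$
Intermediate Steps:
$u \left(- 6 \left(\left(-2\right)^{2} - 10\right)\right) = 448 \left(- 6 \left(\left(-2\right)^{2} - 10\right)\right) = 448 \left(- 6 \left(4 - 10\right)\right) = 448 \left(\left(-6\right) \left(-6\right)\right) = 448 \cdot 36 = 16128$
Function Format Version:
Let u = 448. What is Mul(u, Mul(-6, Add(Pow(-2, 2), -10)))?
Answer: 16128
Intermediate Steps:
Mul(u, Mul(-6, Add(Pow(-2, 2), -10))) = Mul(448, Mul(-6, Add(Pow(-2, 2), -10))) = Mul(448, Mul(-6, Add(4, -10))) = Mul(448, Mul(-6, -6)) = Mul(448, 36) = 16128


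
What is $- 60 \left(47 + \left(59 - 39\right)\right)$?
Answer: $-4020$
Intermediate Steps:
$- 60 \left(47 + \left(59 - 39\right)\right) = - 60 \left(47 + 20\right) = \left(-60\right) 67 = -4020$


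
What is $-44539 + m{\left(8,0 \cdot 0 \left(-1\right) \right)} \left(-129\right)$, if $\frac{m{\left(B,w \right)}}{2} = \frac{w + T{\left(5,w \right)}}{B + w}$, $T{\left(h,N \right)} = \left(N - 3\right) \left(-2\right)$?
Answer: $- \frac{89465}{2} \approx -44733.0$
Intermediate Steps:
$T{\left(h,N \right)} = 6 - 2 N$ ($T{\left(h,N \right)} = \left(-3 + N\right) \left(-2\right) = 6 - 2 N$)
$m{\left(B,w \right)} = \frac{2 \left(6 - w\right)}{B + w}$ ($m{\left(B,w \right)} = 2 \frac{w - \left(-6 + 2 w\right)}{B + w} = 2 \frac{6 - w}{B + w} = \frac{2 \left(6 - w\right)}{B + w}$)
$-44539 + m{\left(8,0 \cdot 0 \left(-1\right) \right)} \left(-129\right) = -44539 + \frac{2 \left(6 - 0 \cdot 0 \left(-1\right)\right)}{8 + 0 \cdot 0 \left(-1\right)} \left(-129\right) = -44539 + \frac{2 \left(6 - 0 \left(-1\right)\right)}{8 + 0 \left(-1\right)} \left(-129\right) = -44539 + \frac{2 \left(6 - 0\right)}{8 + 0} \left(-129\right) = -44539 + \frac{2 \left(6 + 0\right)}{8} \left(-129\right) = -44539 + 2 \cdot \frac{1}{8} \cdot 6 \left(-129\right) = -44539 + \frac{3}{2} \left(-129\right) = -44539 - \frac{387}{2} = - \frac{89465}{2}$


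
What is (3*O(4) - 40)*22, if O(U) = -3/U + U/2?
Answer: -1595/2 ≈ -797.50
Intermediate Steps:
O(U) = U/2 - 3/U (O(U) = -3/U + U*(½) = -3/U + U/2 = U/2 - 3/U)
(3*O(4) - 40)*22 = (3*((½)*4 - 3/4) - 40)*22 = (3*(2 - 3*¼) - 40)*22 = (3*(2 - ¾) - 40)*22 = (3*(5/4) - 40)*22 = (15/4 - 40)*22 = -145/4*22 = -1595/2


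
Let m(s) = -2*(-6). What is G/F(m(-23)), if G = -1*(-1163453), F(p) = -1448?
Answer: -1163453/1448 ≈ -803.49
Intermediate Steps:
m(s) = 12
G = 1163453
G/F(m(-23)) = 1163453/(-1448) = 1163453*(-1/1448) = -1163453/1448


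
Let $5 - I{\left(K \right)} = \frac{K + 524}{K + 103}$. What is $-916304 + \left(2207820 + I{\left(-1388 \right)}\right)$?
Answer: $\frac{1659603621}{1285} \approx 1.2915 \cdot 10^{6}$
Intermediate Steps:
$I{\left(K \right)} = 5 - \frac{524 + K}{103 + K}$ ($I{\left(K \right)} = 5 - \frac{K + 524}{K + 103} = 5 - \frac{524 + K}{103 + K}$)
$-916304 + \left(2207820 + I{\left(-1388 \right)}\right) = -916304 + \left(2207820 + \frac{-9 + 4 \left(-1388\right)}{103 - 1388}\right) = -916304 + \left(2207820 + \frac{-9 - 5552}{-1285}\right) = -916304 + \left(2207820 - - \frac{5561}{1285}\right) = -916304 + \left(2207820 + \frac{5561}{1285}\right) = -916304 + \frac{2837054261}{1285} = \frac{1659603621}{1285}$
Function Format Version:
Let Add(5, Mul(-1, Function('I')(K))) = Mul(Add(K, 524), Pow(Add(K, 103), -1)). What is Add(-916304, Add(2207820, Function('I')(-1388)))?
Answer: Rational(1659603621, 1285) ≈ 1.2915e+6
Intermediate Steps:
Function('I')(K) = Add(5, Mul(-1, Pow(Add(103, K), -1), Add(524, K))) (Function('I')(K) = Add(5, Mul(-1, Mul(Add(K, 524), Pow(Add(K, 103), -1)))) = Add(5, Mul(-1, Mul(Add(524, K), Pow(Add(103, K), -1)))) = Add(5, Mul(-1, Mul(Pow(Add(103, K), -1), Add(524, K)))) = Add(5, Mul(-1, Pow(Add(103, K), -1), Add(524, K))))
Add(-916304, Add(2207820, Function('I')(-1388))) = Add(-916304, Add(2207820, Mul(Pow(Add(103, -1388), -1), Add(-9, Mul(4, -1388))))) = Add(-916304, Add(2207820, Mul(Pow(-1285, -1), Add(-9, -5552)))) = Add(-916304, Add(2207820, Mul(Rational(-1, 1285), -5561))) = Add(-916304, Add(2207820, Rational(5561, 1285))) = Add(-916304, Rational(2837054261, 1285)) = Rational(1659603621, 1285)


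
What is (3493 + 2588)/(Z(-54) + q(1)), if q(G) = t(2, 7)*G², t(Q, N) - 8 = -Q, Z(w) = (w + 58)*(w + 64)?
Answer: 6081/46 ≈ 132.20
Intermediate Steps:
Z(w) = (58 + w)*(64 + w)
t(Q, N) = 8 - Q
q(G) = 6*G² (q(G) = (8 - 1*2)*G² = (8 - 2)*G² = 6*G²)
(3493 + 2588)/(Z(-54) + q(1)) = (3493 + 2588)/((3712 + (-54)² + 122*(-54)) + 6*1²) = 6081/((3712 + 2916 - 6588) + 6*1) = 6081/(40 + 6) = 6081/46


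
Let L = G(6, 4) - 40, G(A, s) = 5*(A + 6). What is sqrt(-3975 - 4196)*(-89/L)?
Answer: -89*I*sqrt(8171)/20 ≈ -402.25*I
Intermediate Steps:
G(A, s) = 30 + 5*A (G(A, s) = 5*(6 + A) = 30 + 5*A)
L = 20 (L = (30 + 5*6) - 40 = (30 + 30) - 40 = 60 - 40 = 20)
sqrt(-3975 - 4196)*(-89/L) = sqrt(-3975 - 4196)*(-89/20) = sqrt(-8171)*(-89*1/20) = (I*sqrt(8171))*(-89/20) = -89*I*sqrt(8171)/20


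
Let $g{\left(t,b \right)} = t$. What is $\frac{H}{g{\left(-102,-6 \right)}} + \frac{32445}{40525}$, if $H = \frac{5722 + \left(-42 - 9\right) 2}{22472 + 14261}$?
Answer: $\frac{12133607237}{15183769215} \approx 0.79912$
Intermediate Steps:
$H = \frac{5620}{36733}$ ($H = \frac{5722 - 102}{36733} = \left(5722 - 102\right) \frac{1}{36733} = 5620 \cdot \frac{1}{36733} = \frac{5620}{36733} \approx 0.153$)
$\frac{H}{g{\left(-102,-6 \right)}} + \frac{32445}{40525} = \frac{5620}{36733 \left(-102\right)} + \frac{32445}{40525} = \frac{5620}{36733} \left(- \frac{1}{102}\right) + 32445 \cdot \frac{1}{40525} = - \frac{2810}{1873383} + \frac{6489}{8105} = \frac{12133607237}{15183769215}$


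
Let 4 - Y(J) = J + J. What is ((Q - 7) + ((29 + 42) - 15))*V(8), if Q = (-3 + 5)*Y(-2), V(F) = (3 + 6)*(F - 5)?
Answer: 1755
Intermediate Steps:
Y(J) = 4 - 2*J (Y(J) = 4 - (J + J) = 4 - 2*J)
V(F) = -45 + 9*F (V(F) = 9*(-5 + F) = -45 + 9*F)
Q = 16 (Q = (-3 + 5)*(4 - 2*(-2)) = 2*(4 + 4) = 2*8 = 16)
((Q - 7) + ((29 + 42) - 15))*V(8) = ((16 - 7) + ((29 + 42) - 15))*(-45 + 9*8) = (9 + (71 - 15))*(-45 + 72) = (9 + 56)*27 = 65*27 = 1755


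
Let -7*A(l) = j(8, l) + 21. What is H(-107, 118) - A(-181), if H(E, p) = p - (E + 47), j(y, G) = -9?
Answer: 1258/7 ≈ 179.71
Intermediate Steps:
H(E, p) = -47 + p - E (H(E, p) = p - (47 + E) = p + (-47 - E) = -47 + p - E)
A(l) = -12/7 (A(l) = -(-9 + 21)/7 = -⅐*12 = -12/7)
H(-107, 118) - A(-181) = (-47 + 118 - 1*(-107)) - 1*(-12/7) = (-47 + 118 + 107) + 12/7 = 178 + 12/7 = 1258/7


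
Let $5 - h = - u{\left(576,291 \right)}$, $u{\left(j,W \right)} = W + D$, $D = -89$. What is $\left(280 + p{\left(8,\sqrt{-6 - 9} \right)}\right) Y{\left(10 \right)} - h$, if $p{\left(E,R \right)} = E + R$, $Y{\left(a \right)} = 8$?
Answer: $2097 + 8 i \sqrt{15} \approx 2097.0 + 30.984 i$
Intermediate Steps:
$u{\left(j,W \right)} = -89 + W$ ($u{\left(j,W \right)} = W - 89 = -89 + W$)
$h = 207$ ($h = 5 - - (-89 + 291) = 5 - \left(-1\right) 202 = 5 - -202 = 5 + 202 = 207$)
$\left(280 + p{\left(8,\sqrt{-6 - 9} \right)}\right) Y{\left(10 \right)} - h = \left(280 + \left(8 + \sqrt{-6 - 9}\right)\right) 8 - 207 = \left(280 + \left(8 + \sqrt{-15}\right)\right) 8 - 207 = \left(280 + \left(8 + i \sqrt{15}\right)\right) 8 - 207 = \left(288 + i \sqrt{15}\right) 8 - 207 = \left(2304 + 8 i \sqrt{15}\right) - 207 = 2097 + 8 i \sqrt{15}$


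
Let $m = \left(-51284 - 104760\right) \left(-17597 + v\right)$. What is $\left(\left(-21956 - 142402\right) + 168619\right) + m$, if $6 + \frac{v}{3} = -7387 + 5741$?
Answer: $3519264593$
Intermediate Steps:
$v = -4956$ ($v = -18 + 3 \left(-7387 + 5741\right) = -18 + 3 \left(-1646\right) = -18 - 4938 = -4956$)
$m = 3519260332$ ($m = \left(-51284 - 104760\right) \left(-17597 - 4956\right) = \left(-156044\right) \left(-22553\right) = 3519260332$)
$\left(\left(-21956 - 142402\right) + 168619\right) + m = \left(\left(-21956 - 142402\right) + 168619\right) + 3519260332 = \left(-164358 + 168619\right) + 3519260332 = 4261 + 3519260332 = 3519264593$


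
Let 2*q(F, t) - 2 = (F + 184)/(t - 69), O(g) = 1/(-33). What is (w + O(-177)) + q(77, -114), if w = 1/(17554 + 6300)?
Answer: 6161302/24009051 ≈ 0.25662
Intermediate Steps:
O(g) = -1/33
q(F, t) = 1 + (184 + F)/(2*(-69 + t)) (q(F, t) = 1 + ((F + 184)/(t - 69))/2 = 1 + ((184 + F)/(-69 + t))/2 = 1 + (184 + F)/(2*(-69 + t)))
w = 1/23854 ≈ 4.1922e-5
(w + O(-177)) + q(77, -114) = (1/23854 - 1/33) + (23 - 114 + (1/2)*77)/(-69 - 114) = -23821/787182 + (23 - 114 + 77/2)/(-183) = -23821/787182 - 1/183*(-105/2) = -23821/787182 + 35/122 = 6161302/24009051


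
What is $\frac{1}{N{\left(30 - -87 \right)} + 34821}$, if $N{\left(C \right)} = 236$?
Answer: $\frac{1}{35057} \approx 2.8525 \cdot 10^{-5}$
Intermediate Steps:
$\frac{1}{N{\left(30 - -87 \right)} + 34821} = \frac{1}{236 + 34821} = \frac{1}{35057}$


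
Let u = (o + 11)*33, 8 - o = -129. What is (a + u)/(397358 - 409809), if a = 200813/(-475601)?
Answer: -2322634471/5921708051 ≈ -0.39222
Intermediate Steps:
o = 137 (o = 8 - 1*(-129) = 8 + 129 = 137)
u = 4884 (u = (137 + 11)*33 = 148*33 = 4884)
a = -200813/475601 (a = 200813*(-1/475601) = -200813/475601 ≈ -0.42223)
(a + u)/(397358 - 409809) = (-200813/475601 + 4884)/(397358 - 409809) = (2322634471/475601)/(-12451) = (2322634471/475601)*(-1/12451) = -2322634471/5921708051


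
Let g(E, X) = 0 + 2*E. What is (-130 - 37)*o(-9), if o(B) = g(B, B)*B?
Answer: -27054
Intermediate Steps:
g(E, X) = 2*E
o(B) = 2*B² (o(B) = (2*B)*B = 2*B²)
(-130 - 37)*o(-9) = (-130 - 37)*(2*(-9)²) = -334*81 = -167*162 = -27054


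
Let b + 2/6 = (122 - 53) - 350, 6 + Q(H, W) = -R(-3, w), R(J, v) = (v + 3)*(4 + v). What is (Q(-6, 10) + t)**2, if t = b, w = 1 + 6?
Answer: 1420864/9 ≈ 1.5787e+5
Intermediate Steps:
w = 7
R(J, v) = (3 + v)*(4 + v)
Q(H, W) = -116 (Q(H, W) = -6 - (12 + 7**2 + 7*7) = -6 - (12 + 49 + 49) = -6 - 1*110 = -6 - 110 = -116)
b = -844/3 (b = -1/3 + ((122 - 53) - 350) = -1/3 + (69 - 350) = -1/3 - 281 = -844/3 ≈ -281.33)
t = -844/3 ≈ -281.33
(Q(-6, 10) + t)**2 = (-116 - 844/3)**2 = (-1192/3)**2 = 1420864/9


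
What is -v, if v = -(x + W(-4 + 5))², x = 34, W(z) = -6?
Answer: 784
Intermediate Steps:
v = -784 (v = -(34 - 6)² = -1*28² = -1*784 = -784)
-v = -1*(-784) = 784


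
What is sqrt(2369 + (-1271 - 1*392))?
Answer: sqrt(706) ≈ 26.571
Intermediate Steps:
sqrt(2369 + (-1271 - 1*392)) = sqrt(2369 + (-1271 - 392)) = sqrt(2369 - 1663) = sqrt(706)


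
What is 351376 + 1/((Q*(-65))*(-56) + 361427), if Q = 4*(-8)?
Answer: 86068497073/244947 ≈ 3.5138e+5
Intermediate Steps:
Q = -32
351376 + 1/((Q*(-65))*(-56) + 361427) = 351376 + 1/(-32*(-65)*(-56) + 361427) = 351376 + 1/(2080*(-56) + 361427) = 351376 + 1/(-116480 + 361427) = 351376 + 1/244947 = 86068497073/244947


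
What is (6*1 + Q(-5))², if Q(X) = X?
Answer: 1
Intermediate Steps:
(6*1 + Q(-5))² = (6*1 - 5)² = (6 - 5)² = 1² = 1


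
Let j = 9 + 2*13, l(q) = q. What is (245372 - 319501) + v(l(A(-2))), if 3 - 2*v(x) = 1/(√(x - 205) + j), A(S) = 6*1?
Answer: (-148255*√199 + 5188926*I)/(2*(√199 - 35*I)) ≈ -74128.0 + 0.0049515*I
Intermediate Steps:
A(S) = 6
j = 35 (j = 9 + 26 = 35)
v(x) = 3/2 - 1/(2*(35 + √(-205 + x))) (v(x) = 3/2 - 1/(2*(√(x - 205) + 35)) = 3/2 - 1/(2*(√(-205 + x) + 35)) = 3/2 - 1/(2*(35 + √(-205 + x))))
(245372 - 319501) + v(l(A(-2))) = (245372 - 319501) + (104 + 3*√(-205 + 6))/(2*(35 + √(-205 + 6))) = -74129 + (104 + 3*√(-199))/(2*(35 + √(-199))) = -74129 + (104 + 3*(I*√199))/(2*(35 + I*√199)) = -74129 + (104 + 3*I*√199)/(2*(35 + I*√199))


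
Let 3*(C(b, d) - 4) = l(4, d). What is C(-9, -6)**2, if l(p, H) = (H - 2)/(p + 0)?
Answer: 100/9 ≈ 11.111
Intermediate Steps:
l(p, H) = (-2 + H)/p
C(b, d) = 23/6 + d/12 (C(b, d) = 4 + ((-2 + d)/4)/3 = 4 + (-1/2 + d/4)/3 = 4 + (-1/6 + d/12) = 23/6 + d/12)
C(-9, -6)**2 = (23/6 + (1/12)*(-6))**2 = (23/6 - 1/2)**2 = (10/3)**2 = 100/9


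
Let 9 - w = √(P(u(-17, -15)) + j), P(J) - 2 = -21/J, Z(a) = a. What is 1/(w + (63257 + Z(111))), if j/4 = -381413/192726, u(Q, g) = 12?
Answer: 24428791404/1548223515766249 + 66*I*√261475647/1548223515766249 ≈ 1.5779e-5 + 6.8933e-10*I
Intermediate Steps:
P(J) = 2 - 21/J
j = -762826/96363 (j = 4*(-381413/192726) = -762826/96363 ≈ -7.9162)
w = 9 - 11*I*√261475647/64242 (w = 9 - √((2 - 21/12) - 762826/96363) = 9 - √((2 - 21*1/12) - 762826/96363) = 9 - √((2 - 7/4) - 762826/96363) = 9 - √(¼ - 762826/96363) = 9 - √(-2954941/385452) = 9 - 11*I*√261475647/64242 ≈ 9.0 - 2.7688*I)
1/(w + (63257 + Z(111))) = 1/((9 - 11*I*√261475647/64242) + (63257 + 111)) = 1/((9 - 11*I*√261475647/64242) + 63368) = 1/(63377 - 11*I*√261475647/64242)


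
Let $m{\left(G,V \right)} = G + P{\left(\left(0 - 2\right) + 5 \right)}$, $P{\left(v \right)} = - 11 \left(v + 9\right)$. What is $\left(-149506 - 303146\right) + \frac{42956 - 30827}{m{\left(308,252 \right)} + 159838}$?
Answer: $- \frac{24143548333}{53338} \approx -4.5265 \cdot 10^{5}$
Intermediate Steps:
$P{\left(v \right)} = -99 - 11 v$ ($P{\left(v \right)} = - 11 \left(9 + v\right) = -99 - 11 v$)
$m{\left(G,V \right)} = -132 + G$ ($m{\left(G,V \right)} = G - \left(99 + 11 \left(\left(0 - 2\right) + 5\right)\right) = G - \left(99 + 11 \left(-2 + 5\right)\right) = G - 132 = -132 + G$)
$\left(-149506 - 303146\right) + \frac{42956 - 30827}{m{\left(308,252 \right)} + 159838} = \left(-149506 - 303146\right) + \frac{42956 - 30827}{\left(-132 + 308\right) + 159838} = -452652 + \frac{12129}{176 + 159838} = -452652 + \frac{12129}{160014} = -452652 + 12129 \cdot \frac{1}{160014} = -452652 + \frac{4043}{53338} = - \frac{24143548333}{53338}$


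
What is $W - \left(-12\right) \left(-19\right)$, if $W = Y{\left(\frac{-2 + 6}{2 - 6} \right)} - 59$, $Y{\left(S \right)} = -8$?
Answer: $-295$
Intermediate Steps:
$W = -67$ ($W = -8 - 59 = -67$)
$W - \left(-12\right) \left(-19\right) = -67 - \left(-12\right) \left(-19\right) = -67 - 228 = -295$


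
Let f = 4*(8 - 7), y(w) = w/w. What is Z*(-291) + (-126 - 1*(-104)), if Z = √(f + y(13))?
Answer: -22 - 291*√5 ≈ -672.70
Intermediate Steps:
y(w) = 1
f = 4 (f = 4*1 = 4)
Z = √5 (Z = √(4 + 1) = √5 ≈ 2.2361)
Z*(-291) + (-126 - 1*(-104)) = √5*(-291) + (-126 - 1*(-104)) = -291*√5 + (-126 + 104) = -291*√5 - 22 = -22 - 291*√5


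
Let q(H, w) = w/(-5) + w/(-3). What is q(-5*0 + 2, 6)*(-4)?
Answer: 64/5 ≈ 12.800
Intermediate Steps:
q(H, w) = -8*w/15 (q(H, w) = w*(-⅕) + w*(-⅓) = -w/5 - w/3 = -8*w/15)
q(-5*0 + 2, 6)*(-4) = -8/15*6*(-4) = -16/5*(-4) = 64/5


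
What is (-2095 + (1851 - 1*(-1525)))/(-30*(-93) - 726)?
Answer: 427/688 ≈ 0.62064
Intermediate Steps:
(-2095 + (1851 - 1*(-1525)))/(-30*(-93) - 726) = (-2095 + (1851 + 1525))/(2790 - 726) = (-2095 + 3376)/2064 = 1281*(1/2064) = 427/688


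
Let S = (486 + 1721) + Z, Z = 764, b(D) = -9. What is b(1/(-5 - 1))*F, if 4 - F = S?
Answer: 26703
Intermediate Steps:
S = 2971 (S = (486 + 1721) + 764 = 2207 + 764 = 2971)
F = -2967 (F = 4 - 1*2971 = 4 - 2971 = -2967)
b(1/(-5 - 1))*F = -9*(-2967) = 26703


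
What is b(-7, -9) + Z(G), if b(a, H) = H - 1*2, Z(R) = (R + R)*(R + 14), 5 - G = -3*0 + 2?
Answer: 91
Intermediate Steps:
G = 3 (G = 5 - (-3*0 + 2) = 5 - (0 + 2) = 5 - 1*2 = 5 - 2 = 3)
Z(R) = 2*R*(14 + R) (Z(R) = (2*R)*(14 + R) = 2*R*(14 + R))
b(a, H) = -2 + H (b(a, H) = H - 2 = -2 + H)
b(-7, -9) + Z(G) = (-2 - 9) + 2*3*(14 + 3) = -11 + 2*3*17 = -11 + 102 = 91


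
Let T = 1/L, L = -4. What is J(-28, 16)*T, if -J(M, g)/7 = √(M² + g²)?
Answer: 7*√65 ≈ 56.436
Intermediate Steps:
J(M, g) = -7*√(M² + g²)
T = -¼ (T = 1/(-4) = -¼ ≈ -0.25000)
J(-28, 16)*T = -7*√((-28)² + 16²)*(-¼) = -7*√(784 + 256)*(-¼) = -28*√65*(-¼) = 7*√65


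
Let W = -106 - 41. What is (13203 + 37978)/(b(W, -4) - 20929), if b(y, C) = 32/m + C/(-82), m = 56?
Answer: -14688947/6006445 ≈ -2.4455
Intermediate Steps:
W = -147
b(y, C) = 4/7 - C/82 (b(y, C) = 32/56 + C/(-82) = 32*(1/56) + C*(-1/82) = 4/7 - C/82)
(13203 + 37978)/(b(W, -4) - 20929) = (13203 + 37978)/((4/7 - 1/82*(-4)) - 20929) = 51181/((4/7 + 2/41) - 20929) = 51181/(178/287 - 20929) = 51181/(-6006445/287) = 51181*(-287/6006445) = -14688947/6006445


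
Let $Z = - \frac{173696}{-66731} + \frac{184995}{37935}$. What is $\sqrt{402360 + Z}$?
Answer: $\frac{\sqrt{1273307472926047838517}}{56254233} \approx 634.32$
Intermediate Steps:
$Z = \frac{420756869}{56254233}$ ($Z = \left(-173696\right) \left(- \frac{1}{66731}\right) + 184995 \cdot \frac{1}{37935} = \frac{173696}{66731} + \frac{4111}{843} = \frac{420756869}{56254233} \approx 7.4796$)
$\sqrt{402360 + Z} = \sqrt{402360 + \frac{420756869}{56254233}} = \sqrt{\frac{22634873946749}{56254233}} = \frac{\sqrt{1273307472926047838517}}{56254233}$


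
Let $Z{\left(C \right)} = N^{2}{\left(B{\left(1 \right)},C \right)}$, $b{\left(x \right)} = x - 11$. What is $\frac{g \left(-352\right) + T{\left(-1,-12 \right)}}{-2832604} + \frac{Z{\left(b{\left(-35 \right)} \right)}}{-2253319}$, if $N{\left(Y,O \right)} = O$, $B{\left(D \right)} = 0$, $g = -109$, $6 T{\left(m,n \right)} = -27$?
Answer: $- \frac{184877987041}{12765520825352} \approx -0.014483$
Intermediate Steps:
$T{\left(m,n \right)} = - \frac{9}{2}$ ($T{\left(m,n \right)} = \frac{1}{6} \left(-27\right) = - \frac{9}{2}$)
$b{\left(x \right)} = -11 + x$
$Z{\left(C \right)} = C^{2}$
$\frac{g \left(-352\right) + T{\left(-1,-12 \right)}}{-2832604} + \frac{Z{\left(b{\left(-35 \right)} \right)}}{-2253319} = \frac{\left(-109\right) \left(-352\right) - \frac{9}{2}}{-2832604} + \frac{\left(-11 - 35\right)^{2}}{-2253319} = \left(38368 - \frac{9}{2}\right) \left(- \frac{1}{2832604}\right) + \left(-46\right)^{2} \left(- \frac{1}{2253319}\right) = \frac{76727}{2} \left(- \frac{1}{2832604}\right) + 2116 \left(- \frac{1}{2253319}\right) = - \frac{76727}{5665208} - \frac{2116}{2253319} = - \frac{184877987041}{12765520825352}$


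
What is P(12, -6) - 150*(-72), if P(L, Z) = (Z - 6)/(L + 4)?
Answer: 43197/4 ≈ 10799.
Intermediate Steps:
P(L, Z) = (-6 + Z)/(4 + L)
P(12, -6) - 150*(-72) = (-6 - 6)/(4 + 12) - 150*(-72) = -12/16 + 10800 = (1/16)*(-12) + 10800 = -¾ + 10800 = 43197/4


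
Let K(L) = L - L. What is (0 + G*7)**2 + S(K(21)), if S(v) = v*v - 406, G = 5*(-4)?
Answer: 19194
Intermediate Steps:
G = -20
K(L) = 0
S(v) = -406 + v**2 (S(v) = v**2 - 406 = -406 + v**2)
(0 + G*7)**2 + S(K(21)) = (0 - 20*7)**2 + (-406 + 0**2) = (0 - 140)**2 + (-406 + 0) = (-140)**2 - 406 = 19600 - 406 = 19194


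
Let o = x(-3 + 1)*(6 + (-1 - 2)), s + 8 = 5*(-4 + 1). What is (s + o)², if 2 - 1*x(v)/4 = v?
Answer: 625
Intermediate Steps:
s = -23 (s = -8 + 5*(-4 + 1) = -8 + 5*(-3) = -8 - 15 = -23)
x(v) = 8 - 4*v
o = 48 (o = (8 - 4*(-3 + 1))*(6 + (-1 - 2)) = (8 - 4*(-2))*(6 - 3) = (8 + 8)*3 = 16*3 = 48)
(s + o)² = (-23 + 48)² = 25² = 625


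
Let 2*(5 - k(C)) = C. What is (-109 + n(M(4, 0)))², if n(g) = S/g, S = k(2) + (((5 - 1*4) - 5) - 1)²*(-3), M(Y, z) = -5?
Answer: 224676/25 ≈ 8987.0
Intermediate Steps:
k(C) = 5 - C/2
S = -71 (S = (5 - ½*2) + (((5 - 1*4) - 5) - 1)²*(-3) = (5 - 1) + (((5 - 4) - 5) - 1)²*(-3) = 4 + ((1 - 5) - 1)²*(-3) = 4 + (-4 - 1)²*(-3) = 4 + (-5)²*(-3) = 4 + 25*(-3) = 4 - 75 = -71)
n(g) = -71/g
(-109 + n(M(4, 0)))² = (-109 - 71/(-5))² = (-109 - 71*(-⅕))² = (-109 + 71/5)² = (-474/5)² = 224676/25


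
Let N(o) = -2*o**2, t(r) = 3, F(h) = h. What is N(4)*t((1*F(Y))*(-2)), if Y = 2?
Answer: -96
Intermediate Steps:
N(4)*t((1*F(Y))*(-2)) = -2*4**2*3 = -2*16*3 = -32*3 = -96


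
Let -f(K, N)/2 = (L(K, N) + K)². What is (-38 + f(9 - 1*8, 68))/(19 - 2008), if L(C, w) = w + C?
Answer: 9838/1989 ≈ 4.9462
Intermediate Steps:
L(C, w) = C + w
f(K, N) = -2*(N + 2*K)² (f(K, N) = -2*((K + N) + K)² = -2*(N + 2*K)²)
(-38 + f(9 - 1*8, 68))/(19 - 2008) = (-38 - 2*(68 + 2*(9 - 1*8))²)/(19 - 2008) = (-38 - 2*(68 + 2*(9 - 8))²)/(-1989) = (-38 - 2*(68 + 2*1)²)*(-1/1989) = (-38 - 2*(68 + 2)²)*(-1/1989) = (-38 - 2*70²)*(-1/1989) = (-38 - 2*4900)*(-1/1989) = (-38 - 9800)*(-1/1989) = -9838*(-1/1989) = 9838/1989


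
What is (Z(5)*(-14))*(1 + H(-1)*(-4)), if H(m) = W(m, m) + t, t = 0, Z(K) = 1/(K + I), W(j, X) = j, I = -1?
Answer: -35/2 ≈ -17.500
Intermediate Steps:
Z(K) = 1/(-1 + K) (Z(K) = 1/(K - 1) = 1/(-1 + K))
H(m) = m (H(m) = m + 0 = m)
(Z(5)*(-14))*(1 + H(-1)*(-4)) = (-14/(-1 + 5))*(1 - 1*(-4)) = (-14/4)*(1 + 4) = ((1/4)*(-14))*5 = -7/2*5 = -35/2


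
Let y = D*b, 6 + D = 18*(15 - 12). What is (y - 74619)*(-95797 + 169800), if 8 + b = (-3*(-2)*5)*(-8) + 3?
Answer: -6392305137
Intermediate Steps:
D = 48 (D = -6 + 18*(15 - 12) = -6 + 18*3 = -6 + 54 = 48)
b = -245 (b = -8 + ((-3*(-2)*5)*(-8) + 3) = -8 + ((6*5)*(-8) + 3) = -8 + (30*(-8) + 3) = -8 + (-240 + 3) = -8 - 237 = -245)
y = -11760 (y = 48*(-245) = -11760)
(y - 74619)*(-95797 + 169800) = (-11760 - 74619)*(-95797 + 169800) = -86379*74003 = -6392305137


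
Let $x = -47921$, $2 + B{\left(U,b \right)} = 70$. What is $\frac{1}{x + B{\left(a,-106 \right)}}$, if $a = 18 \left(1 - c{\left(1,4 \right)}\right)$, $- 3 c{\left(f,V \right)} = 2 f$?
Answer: $- \frac{1}{47853} \approx -2.0897 \cdot 10^{-5}$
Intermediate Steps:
$c{\left(f,V \right)} = - \frac{2 f}{3}$
$a = 30$ ($a = 18 \left(1 - \left(- \frac{2}{3}\right) 1\right) = 18 \left(1 - - \frac{2}{3}\right) = 18 \left(1 + \frac{2}{3}\right) = 18 \cdot \frac{5}{3} = 30$)
$B{\left(U,b \right)} = 68$ ($B{\left(U,b \right)} = -2 + 70 = 68$)
$\frac{1}{x + B{\left(a,-106 \right)}} = \frac{1}{-47921 + 68} = \frac{1}{-47853} = - \frac{1}{47853}$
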